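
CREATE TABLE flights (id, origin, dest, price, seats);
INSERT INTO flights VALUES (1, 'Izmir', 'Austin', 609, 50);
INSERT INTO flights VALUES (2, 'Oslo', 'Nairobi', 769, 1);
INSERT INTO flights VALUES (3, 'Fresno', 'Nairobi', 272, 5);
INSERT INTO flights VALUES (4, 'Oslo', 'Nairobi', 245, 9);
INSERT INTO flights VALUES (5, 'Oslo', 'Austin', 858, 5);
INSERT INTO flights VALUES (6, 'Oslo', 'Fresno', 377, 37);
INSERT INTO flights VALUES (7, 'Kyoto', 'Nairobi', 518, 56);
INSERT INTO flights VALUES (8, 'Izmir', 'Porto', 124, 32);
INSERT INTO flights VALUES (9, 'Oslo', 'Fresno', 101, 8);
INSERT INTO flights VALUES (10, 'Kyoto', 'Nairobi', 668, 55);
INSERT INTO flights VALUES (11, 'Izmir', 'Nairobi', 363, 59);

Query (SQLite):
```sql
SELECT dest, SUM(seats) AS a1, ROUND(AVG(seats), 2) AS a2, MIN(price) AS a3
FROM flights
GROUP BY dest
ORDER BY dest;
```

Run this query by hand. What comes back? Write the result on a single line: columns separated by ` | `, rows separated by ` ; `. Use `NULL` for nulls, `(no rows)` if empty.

Group flights by dest.
Per group compute: SUM(seats), ROUND(AVG(seats), 2), MIN(price).
  Austin: ids {1, 5} → SUM(seats)=55, ROUND(AVG(seats), 2)=27.5, MIN(price)=609
  Fresno: ids {6, 9} → SUM(seats)=45, ROUND(AVG(seats), 2)=22.5, MIN(price)=101
  Nairobi: ids {2, 3, 4, 7, 10, 11} → SUM(seats)=185, ROUND(AVG(seats), 2)=30.83, MIN(price)=245
  Porto: ids {8} → SUM(seats)=32, ROUND(AVG(seats), 2)=32, MIN(price)=124

Austin | 55 | 27.5 | 609 ; Fresno | 45 | 22.5 | 101 ; Nairobi | 185 | 30.83 | 245 ; Porto | 32 | 32 | 124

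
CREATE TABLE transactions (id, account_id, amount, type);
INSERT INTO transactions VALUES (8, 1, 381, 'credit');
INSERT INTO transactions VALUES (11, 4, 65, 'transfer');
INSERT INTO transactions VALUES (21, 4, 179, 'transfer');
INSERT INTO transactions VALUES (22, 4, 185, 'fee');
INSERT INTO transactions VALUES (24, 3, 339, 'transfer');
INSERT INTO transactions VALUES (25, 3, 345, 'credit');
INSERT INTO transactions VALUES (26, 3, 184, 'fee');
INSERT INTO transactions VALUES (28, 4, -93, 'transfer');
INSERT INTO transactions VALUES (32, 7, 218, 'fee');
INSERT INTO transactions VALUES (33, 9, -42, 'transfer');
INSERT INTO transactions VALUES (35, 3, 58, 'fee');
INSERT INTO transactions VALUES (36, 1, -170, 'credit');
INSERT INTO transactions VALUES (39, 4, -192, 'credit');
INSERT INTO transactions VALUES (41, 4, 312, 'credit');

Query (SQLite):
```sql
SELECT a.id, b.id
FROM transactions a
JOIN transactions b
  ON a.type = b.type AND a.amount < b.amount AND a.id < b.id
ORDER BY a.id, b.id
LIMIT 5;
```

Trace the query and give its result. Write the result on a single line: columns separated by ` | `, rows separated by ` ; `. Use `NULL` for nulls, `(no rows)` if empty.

11 | 21 ; 11 | 24 ; 21 | 24 ; 22 | 32 ; 26 | 32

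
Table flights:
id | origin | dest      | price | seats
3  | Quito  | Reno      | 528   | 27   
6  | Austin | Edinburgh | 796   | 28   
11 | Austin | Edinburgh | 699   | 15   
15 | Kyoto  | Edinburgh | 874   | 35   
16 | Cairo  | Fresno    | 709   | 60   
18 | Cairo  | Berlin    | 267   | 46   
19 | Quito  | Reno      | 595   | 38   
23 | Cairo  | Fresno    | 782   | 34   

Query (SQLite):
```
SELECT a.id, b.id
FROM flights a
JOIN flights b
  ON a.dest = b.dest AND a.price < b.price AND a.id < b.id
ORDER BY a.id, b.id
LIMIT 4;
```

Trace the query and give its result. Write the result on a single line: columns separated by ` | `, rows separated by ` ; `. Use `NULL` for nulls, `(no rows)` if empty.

3 | 19 ; 6 | 15 ; 11 | 15 ; 16 | 23

Pairs (a,b) with same dest, a.price < b.price, a.id < b.id.
dest groups: Berlin:{18} Edinburgh:{6,11,15} Fresno:{16,23} Reno:{3,19}
Ordered by (a.id, b.id); first 4.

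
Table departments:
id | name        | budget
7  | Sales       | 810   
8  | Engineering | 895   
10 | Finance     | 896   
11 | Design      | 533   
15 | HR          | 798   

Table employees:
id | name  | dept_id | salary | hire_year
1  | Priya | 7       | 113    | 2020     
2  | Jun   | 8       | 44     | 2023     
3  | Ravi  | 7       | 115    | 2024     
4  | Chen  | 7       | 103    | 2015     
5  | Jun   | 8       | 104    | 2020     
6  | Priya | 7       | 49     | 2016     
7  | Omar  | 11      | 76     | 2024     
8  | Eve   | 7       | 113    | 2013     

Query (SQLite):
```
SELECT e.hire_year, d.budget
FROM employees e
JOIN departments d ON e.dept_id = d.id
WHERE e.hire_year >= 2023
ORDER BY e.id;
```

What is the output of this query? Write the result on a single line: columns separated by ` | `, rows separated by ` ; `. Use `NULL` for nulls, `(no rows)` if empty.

2023 | 895 ; 2024 | 810 ; 2024 | 533

Each employees row matches the departments row where dept_id = departments.id.
Then keep rows with e.hire_year >= 2023.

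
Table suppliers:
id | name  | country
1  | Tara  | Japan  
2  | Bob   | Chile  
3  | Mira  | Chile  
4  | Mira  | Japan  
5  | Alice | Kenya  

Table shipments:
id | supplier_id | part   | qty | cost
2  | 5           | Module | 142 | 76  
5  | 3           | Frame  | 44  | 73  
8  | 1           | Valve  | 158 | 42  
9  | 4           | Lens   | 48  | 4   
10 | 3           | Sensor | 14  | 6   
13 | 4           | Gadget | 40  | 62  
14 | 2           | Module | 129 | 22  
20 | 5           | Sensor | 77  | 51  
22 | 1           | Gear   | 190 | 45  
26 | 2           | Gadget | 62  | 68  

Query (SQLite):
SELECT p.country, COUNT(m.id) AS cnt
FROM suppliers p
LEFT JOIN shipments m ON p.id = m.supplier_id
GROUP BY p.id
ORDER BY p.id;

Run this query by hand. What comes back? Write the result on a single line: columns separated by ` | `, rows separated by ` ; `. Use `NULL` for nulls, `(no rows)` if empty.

LEFT JOIN keeps every suppliers row; unmatched ones get NULL for shipments columns.
Group by suppliers.id and compute COUNT(m.id). COUNT(col) of an all-NULL group is 0.
  1: ids {8, 22} → COUNT(m.id)=2
  2: ids {14, 26} → COUNT(m.id)=2
  3: ids {5, 10} → COUNT(m.id)=2
  4: ids {9, 13} → COUNT(m.id)=2
  5: ids {2, 20} → COUNT(m.id)=2

Japan | 2 ; Chile | 2 ; Chile | 2 ; Japan | 2 ; Kenya | 2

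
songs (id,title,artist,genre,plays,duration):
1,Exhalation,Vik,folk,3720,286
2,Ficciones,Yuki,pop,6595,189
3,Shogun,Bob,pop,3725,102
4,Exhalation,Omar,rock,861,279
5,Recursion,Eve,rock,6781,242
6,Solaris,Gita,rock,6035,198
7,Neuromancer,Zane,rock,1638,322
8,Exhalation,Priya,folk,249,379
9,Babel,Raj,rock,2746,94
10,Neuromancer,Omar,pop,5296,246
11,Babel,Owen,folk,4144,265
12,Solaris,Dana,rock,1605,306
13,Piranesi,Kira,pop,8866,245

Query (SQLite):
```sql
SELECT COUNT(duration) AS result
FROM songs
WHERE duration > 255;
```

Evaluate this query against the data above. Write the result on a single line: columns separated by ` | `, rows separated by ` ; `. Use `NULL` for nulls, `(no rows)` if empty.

Rows where duration > 255 → duration values: [286, 279, 322, 379, 265, 306].
COUNT(duration) counts non-NULL values → 6.

6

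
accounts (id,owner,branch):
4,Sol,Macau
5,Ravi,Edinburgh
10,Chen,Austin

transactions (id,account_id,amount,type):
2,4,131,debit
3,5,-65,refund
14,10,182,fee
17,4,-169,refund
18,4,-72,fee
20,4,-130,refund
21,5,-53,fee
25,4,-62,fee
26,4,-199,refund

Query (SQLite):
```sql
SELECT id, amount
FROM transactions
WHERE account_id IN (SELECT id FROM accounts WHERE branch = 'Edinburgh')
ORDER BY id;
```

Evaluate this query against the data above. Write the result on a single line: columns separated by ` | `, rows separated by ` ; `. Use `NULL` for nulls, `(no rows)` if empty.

Inner query: accounts.id where branch = 'Edinburgh'.
Outer: keep transactions rows whose account_id is in that set.
Inner query → {5}

3 | -65 ; 21 | -53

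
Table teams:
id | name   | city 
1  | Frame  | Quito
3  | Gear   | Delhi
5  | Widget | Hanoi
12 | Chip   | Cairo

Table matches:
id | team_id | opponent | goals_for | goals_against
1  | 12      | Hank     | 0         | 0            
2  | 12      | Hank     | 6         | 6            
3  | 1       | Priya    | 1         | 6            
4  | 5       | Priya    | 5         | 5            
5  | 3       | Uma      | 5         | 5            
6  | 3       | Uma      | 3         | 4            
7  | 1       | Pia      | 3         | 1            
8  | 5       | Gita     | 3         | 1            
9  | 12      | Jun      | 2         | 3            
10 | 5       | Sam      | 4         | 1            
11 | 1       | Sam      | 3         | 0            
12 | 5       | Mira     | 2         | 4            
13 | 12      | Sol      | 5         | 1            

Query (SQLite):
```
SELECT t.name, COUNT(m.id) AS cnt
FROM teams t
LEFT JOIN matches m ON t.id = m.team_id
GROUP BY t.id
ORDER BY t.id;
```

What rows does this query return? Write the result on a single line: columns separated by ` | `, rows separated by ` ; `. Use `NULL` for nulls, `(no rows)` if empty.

LEFT JOIN keeps every teams row; unmatched ones get NULL for matches columns.
Group by teams.id and compute COUNT(m.id). COUNT(col) of an all-NULL group is 0.
  1: ids {3, 7, 11} → COUNT(m.id)=3
  3: ids {5, 6} → COUNT(m.id)=2
  5: ids {4, 8, 10, 12} → COUNT(m.id)=4
  12: ids {1, 2, 9, 13} → COUNT(m.id)=4

Frame | 3 ; Gear | 2 ; Widget | 4 ; Chip | 4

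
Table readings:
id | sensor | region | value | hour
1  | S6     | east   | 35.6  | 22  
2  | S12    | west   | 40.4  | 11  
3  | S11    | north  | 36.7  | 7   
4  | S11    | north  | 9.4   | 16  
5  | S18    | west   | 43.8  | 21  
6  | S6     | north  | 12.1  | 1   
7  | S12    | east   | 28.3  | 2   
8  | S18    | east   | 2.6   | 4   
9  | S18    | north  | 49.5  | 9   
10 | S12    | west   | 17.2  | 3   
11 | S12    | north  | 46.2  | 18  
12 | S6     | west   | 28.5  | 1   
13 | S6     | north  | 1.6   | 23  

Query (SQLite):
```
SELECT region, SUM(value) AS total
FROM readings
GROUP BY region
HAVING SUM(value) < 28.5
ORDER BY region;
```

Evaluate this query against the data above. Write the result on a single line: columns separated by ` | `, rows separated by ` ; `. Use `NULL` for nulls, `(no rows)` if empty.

(no rows)

Partition readings by region; compute SUM(value) within each group.
HAVING: keep groups where SUM(value) < 28.5.
  east: ids {1, 7, 8} → SUM(value)=66.5
  north: ids {3, 4, 6, 9, 11, 13} → SUM(value)=155.5
  west: ids {2, 5, 10, 12} → SUM(value)=129.9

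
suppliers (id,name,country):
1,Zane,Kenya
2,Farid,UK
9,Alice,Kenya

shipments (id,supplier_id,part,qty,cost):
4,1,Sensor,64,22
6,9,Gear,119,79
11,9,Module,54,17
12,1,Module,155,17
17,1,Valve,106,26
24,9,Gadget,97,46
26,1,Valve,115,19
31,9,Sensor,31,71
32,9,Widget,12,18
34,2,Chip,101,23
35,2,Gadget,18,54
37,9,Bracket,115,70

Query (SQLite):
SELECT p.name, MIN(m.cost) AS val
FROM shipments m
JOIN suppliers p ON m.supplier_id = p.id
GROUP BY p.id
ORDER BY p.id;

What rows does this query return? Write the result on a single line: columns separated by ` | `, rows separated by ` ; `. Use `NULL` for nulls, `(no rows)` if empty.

Zane | 17 ; Farid | 23 ; Alice | 17

Join each shipments row to its suppliers via supplier_id.
Group joined rows by suppliers.id; compute MIN(m.cost) per group.
  1: ids {4, 12, 17, 26} → MIN(m.cost)=17
  2: ids {34, 35} → MIN(m.cost)=23
  9: ids {6, 11, 24, 31, 32, 37} → MIN(m.cost)=17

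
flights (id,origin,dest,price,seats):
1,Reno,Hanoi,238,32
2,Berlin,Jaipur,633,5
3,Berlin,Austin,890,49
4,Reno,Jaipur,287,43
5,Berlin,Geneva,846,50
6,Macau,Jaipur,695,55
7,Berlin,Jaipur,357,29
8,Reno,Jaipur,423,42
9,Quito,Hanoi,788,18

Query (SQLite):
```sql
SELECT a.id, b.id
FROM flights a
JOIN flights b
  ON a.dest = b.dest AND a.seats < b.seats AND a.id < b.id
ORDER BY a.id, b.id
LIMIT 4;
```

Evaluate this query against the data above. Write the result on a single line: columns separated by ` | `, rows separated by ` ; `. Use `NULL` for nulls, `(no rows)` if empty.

2 | 4 ; 2 | 6 ; 2 | 7 ; 2 | 8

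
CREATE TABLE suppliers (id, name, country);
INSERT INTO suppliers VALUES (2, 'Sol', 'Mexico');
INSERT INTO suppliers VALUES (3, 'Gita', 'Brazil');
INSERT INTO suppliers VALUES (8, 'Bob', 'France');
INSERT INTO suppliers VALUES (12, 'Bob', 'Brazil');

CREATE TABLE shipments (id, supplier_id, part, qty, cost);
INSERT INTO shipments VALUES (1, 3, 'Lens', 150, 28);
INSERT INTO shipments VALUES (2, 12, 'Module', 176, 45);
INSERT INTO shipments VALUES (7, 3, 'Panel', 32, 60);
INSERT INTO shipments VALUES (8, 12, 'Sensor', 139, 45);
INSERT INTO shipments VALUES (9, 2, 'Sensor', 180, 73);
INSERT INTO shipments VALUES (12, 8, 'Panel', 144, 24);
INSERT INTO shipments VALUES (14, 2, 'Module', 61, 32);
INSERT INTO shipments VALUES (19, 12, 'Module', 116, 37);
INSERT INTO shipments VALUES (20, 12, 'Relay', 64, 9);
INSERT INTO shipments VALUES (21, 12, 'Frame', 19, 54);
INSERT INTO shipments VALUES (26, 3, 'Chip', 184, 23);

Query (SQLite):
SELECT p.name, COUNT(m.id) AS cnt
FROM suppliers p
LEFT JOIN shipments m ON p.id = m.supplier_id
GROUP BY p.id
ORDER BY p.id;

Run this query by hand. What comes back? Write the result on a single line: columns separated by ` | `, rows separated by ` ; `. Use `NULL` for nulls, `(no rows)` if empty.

Sol | 2 ; Gita | 3 ; Bob | 1 ; Bob | 5

LEFT JOIN keeps every suppliers row; unmatched ones get NULL for shipments columns.
Group by suppliers.id and compute COUNT(m.id). COUNT(col) of an all-NULL group is 0.
  2: ids {9, 14} → COUNT(m.id)=2
  3: ids {1, 7, 26} → COUNT(m.id)=3
  8: ids {12} → COUNT(m.id)=1
  12: ids {2, 8, 19, 20, 21} → COUNT(m.id)=5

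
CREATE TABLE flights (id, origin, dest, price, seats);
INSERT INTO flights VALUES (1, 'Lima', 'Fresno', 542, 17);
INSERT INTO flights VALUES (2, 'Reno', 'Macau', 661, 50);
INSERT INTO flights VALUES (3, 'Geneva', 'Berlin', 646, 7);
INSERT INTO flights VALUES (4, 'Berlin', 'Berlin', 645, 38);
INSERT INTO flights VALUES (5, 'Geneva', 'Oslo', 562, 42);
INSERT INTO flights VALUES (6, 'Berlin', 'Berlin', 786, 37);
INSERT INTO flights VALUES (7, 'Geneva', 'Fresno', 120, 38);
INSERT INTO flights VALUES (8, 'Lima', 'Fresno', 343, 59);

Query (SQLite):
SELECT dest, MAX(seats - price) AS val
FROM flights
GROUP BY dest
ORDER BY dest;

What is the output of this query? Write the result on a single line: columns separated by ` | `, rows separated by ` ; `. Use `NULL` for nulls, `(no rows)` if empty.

For each row compute seats - price.
Group by dest; take MAX of the expression per group.
  Berlin: ids {3, 4, 6} → MAX(seats - price)=-607
  Fresno: ids {1, 7, 8} → MAX(seats - price)=-82
  Macau: ids {2} → MAX(seats - price)=-611
  Oslo: ids {5} → MAX(seats - price)=-520

Berlin | -607 ; Fresno | -82 ; Macau | -611 ; Oslo | -520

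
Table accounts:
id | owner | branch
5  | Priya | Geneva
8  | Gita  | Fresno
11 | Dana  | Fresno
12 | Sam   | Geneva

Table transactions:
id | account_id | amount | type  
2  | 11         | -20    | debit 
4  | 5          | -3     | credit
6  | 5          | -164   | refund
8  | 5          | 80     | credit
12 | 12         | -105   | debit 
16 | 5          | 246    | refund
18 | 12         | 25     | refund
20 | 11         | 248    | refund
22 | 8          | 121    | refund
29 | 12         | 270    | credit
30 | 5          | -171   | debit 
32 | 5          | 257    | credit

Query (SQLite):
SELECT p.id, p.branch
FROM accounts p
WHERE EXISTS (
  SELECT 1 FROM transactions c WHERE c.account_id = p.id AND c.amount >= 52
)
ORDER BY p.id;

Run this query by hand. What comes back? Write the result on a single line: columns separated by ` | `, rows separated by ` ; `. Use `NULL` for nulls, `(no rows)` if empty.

5 | Geneva ; 8 | Fresno ; 11 | Fresno ; 12 | Geneva

For each accounts row, check whether any transactions with matching account_id has amount >= 52.
Keep rows where that is true.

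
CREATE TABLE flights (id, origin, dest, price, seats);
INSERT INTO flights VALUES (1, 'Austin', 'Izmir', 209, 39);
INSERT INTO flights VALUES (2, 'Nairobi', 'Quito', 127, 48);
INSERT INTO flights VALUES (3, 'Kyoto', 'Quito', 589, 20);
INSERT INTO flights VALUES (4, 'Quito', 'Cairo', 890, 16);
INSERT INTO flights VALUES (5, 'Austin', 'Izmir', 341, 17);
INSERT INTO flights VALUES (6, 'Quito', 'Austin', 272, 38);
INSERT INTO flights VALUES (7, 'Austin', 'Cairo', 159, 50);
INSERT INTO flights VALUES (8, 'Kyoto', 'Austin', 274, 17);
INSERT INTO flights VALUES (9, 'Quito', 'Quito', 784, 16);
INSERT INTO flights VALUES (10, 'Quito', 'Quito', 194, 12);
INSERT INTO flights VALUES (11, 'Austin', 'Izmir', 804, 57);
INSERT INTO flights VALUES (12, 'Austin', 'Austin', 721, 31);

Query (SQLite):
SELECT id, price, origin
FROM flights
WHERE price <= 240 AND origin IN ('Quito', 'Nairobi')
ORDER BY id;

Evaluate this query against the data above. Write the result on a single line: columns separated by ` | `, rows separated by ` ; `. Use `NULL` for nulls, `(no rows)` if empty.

2 | 127 | Nairobi ; 10 | 194 | Quito

price <= 240: ids {1, 2, 7, 10}
origin IN ('Quito', 'Nairobi'): ids {2, 4, 6, 9, 10}
Combine with AND.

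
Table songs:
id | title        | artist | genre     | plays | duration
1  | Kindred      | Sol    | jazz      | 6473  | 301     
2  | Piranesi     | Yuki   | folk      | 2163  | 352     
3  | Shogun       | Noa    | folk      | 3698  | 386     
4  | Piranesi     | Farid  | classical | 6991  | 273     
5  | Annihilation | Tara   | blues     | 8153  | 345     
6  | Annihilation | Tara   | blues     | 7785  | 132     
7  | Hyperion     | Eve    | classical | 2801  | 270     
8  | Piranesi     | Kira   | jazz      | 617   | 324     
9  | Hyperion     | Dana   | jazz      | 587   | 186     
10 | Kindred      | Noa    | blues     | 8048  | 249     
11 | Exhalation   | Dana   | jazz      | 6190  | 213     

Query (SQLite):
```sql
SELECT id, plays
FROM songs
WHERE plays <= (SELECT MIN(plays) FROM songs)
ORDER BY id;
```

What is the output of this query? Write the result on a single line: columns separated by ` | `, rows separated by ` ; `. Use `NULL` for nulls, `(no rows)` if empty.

Scalar subquery: MIN(plays) over all songs rows = 587.
Keep rows where plays <= that value.

9 | 587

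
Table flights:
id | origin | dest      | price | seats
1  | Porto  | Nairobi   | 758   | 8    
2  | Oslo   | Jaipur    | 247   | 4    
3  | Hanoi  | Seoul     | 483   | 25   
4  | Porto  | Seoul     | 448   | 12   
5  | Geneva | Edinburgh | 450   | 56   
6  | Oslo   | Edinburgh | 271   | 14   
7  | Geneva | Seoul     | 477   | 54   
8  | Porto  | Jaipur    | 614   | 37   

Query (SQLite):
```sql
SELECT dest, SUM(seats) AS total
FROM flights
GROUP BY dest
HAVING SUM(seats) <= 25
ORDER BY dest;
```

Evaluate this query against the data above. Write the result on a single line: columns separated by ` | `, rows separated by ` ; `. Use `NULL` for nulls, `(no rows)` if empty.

Nairobi | 8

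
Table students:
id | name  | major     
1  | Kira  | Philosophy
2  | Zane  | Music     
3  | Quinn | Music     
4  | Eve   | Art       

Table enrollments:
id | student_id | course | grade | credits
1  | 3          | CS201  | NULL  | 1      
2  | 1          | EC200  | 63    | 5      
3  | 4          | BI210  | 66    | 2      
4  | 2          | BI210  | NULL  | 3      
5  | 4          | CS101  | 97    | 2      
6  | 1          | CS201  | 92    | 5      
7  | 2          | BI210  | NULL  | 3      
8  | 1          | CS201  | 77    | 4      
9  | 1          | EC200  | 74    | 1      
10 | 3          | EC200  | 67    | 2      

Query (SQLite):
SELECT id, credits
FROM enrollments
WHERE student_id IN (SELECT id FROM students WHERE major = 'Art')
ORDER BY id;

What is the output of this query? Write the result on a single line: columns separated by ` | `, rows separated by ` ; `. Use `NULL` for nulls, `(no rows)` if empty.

Inner query: students.id where major = 'Art'.
Outer: keep enrollments rows whose student_id is in that set.
Inner query → {4}

3 | 2 ; 5 | 2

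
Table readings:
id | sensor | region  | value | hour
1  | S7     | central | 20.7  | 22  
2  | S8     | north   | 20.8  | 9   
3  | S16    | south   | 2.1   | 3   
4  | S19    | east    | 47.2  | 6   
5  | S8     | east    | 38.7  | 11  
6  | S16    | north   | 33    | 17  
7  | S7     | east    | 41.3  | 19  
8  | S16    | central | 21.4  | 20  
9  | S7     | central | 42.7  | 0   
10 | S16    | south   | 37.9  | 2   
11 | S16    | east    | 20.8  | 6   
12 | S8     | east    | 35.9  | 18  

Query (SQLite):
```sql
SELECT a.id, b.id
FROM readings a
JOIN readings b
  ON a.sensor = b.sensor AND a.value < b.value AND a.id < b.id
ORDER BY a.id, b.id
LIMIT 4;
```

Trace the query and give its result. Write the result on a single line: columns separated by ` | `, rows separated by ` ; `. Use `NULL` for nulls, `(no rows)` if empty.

1 | 7 ; 1 | 9 ; 2 | 5 ; 2 | 12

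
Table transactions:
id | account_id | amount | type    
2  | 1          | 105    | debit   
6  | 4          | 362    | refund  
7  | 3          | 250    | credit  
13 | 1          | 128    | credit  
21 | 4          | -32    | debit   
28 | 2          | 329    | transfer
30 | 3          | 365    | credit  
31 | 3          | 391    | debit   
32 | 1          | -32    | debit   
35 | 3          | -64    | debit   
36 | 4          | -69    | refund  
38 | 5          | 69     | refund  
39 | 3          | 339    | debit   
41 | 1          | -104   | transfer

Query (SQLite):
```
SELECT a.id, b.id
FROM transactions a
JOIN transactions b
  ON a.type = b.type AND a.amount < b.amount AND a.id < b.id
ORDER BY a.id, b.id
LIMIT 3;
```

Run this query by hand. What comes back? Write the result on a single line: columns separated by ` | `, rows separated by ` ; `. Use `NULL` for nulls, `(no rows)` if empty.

2 | 31 ; 2 | 39 ; 7 | 30

Pairs (a,b) with same type, a.amount < b.amount, a.id < b.id.
type groups: credit:{7,13,30} debit:{2,21,31,32,35,39} refund:{6,36,38} transfer:{28,41}
Ordered by (a.id, b.id); first 3.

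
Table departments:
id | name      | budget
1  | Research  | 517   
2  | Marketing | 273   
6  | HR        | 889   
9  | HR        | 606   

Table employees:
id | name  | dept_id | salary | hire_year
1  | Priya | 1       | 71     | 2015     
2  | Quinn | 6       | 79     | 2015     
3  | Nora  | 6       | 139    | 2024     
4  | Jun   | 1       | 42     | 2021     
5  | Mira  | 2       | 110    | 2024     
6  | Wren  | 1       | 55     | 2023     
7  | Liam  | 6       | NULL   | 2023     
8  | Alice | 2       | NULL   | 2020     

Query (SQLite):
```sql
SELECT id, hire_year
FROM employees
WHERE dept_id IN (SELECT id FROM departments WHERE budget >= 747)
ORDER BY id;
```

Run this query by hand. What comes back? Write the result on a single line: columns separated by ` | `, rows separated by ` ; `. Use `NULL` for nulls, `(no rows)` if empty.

2 | 2015 ; 3 | 2024 ; 7 | 2023

Inner query: departments.id where budget >= 747.
Outer: keep employees rows whose dept_id is in that set.
Inner query → {6}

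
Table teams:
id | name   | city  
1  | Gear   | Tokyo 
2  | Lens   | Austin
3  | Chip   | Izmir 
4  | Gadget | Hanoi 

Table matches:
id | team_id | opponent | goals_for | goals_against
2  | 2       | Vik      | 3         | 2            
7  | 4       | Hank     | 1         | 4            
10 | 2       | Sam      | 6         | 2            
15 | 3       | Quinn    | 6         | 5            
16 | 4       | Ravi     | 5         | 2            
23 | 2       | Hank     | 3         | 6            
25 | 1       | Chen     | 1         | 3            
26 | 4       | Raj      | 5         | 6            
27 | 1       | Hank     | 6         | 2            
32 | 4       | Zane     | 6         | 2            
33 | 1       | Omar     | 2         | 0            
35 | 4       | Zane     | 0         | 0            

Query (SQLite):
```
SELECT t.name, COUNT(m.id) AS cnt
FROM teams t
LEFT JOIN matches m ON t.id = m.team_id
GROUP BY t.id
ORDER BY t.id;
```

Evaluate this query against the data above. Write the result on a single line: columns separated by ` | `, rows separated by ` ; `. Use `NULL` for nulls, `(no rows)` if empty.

LEFT JOIN keeps every teams row; unmatched ones get NULL for matches columns.
Group by teams.id and compute COUNT(m.id). COUNT(col) of an all-NULL group is 0.
  1: ids {25, 27, 33} → COUNT(m.id)=3
  2: ids {2, 10, 23} → COUNT(m.id)=3
  3: ids {15} → COUNT(m.id)=1
  4: ids {7, 16, 26, 32, 35} → COUNT(m.id)=5

Gear | 3 ; Lens | 3 ; Chip | 1 ; Gadget | 5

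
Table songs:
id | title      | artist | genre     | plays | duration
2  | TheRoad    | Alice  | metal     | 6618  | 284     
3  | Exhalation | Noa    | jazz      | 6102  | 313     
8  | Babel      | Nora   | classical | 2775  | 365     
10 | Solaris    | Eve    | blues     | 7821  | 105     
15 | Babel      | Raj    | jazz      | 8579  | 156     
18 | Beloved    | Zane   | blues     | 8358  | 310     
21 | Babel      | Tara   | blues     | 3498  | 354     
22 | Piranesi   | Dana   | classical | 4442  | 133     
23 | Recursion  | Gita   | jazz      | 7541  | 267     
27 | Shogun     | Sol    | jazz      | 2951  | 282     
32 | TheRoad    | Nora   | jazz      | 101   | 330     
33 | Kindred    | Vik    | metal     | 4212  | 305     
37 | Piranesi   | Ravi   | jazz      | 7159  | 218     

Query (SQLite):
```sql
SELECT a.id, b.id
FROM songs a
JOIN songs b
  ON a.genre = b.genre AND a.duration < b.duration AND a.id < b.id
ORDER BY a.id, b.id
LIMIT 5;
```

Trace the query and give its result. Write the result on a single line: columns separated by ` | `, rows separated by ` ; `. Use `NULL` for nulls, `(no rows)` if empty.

Pairs (a,b) with same genre, a.duration < b.duration, a.id < b.id.
genre groups: blues:{10,18,21} classical:{8,22} jazz:{3,15,23,27,32,37} metal:{2,33}
Ordered by (a.id, b.id); first 5.

2 | 33 ; 3 | 32 ; 10 | 18 ; 10 | 21 ; 15 | 23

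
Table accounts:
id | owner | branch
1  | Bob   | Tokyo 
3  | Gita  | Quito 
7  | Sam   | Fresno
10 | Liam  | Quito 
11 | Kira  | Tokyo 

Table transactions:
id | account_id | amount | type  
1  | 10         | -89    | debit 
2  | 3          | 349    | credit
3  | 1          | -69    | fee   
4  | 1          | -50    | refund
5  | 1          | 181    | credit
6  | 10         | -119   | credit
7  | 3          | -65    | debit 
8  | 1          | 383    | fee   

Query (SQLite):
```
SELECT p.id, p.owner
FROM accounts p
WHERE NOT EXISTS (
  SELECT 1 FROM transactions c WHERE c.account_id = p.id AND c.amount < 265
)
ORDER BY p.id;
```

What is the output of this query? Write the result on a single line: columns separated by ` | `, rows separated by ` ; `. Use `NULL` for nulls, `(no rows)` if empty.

7 | Sam ; 11 | Kira

For each accounts row, check whether any transactions with matching account_id has amount < 265.
Keep rows where that is false.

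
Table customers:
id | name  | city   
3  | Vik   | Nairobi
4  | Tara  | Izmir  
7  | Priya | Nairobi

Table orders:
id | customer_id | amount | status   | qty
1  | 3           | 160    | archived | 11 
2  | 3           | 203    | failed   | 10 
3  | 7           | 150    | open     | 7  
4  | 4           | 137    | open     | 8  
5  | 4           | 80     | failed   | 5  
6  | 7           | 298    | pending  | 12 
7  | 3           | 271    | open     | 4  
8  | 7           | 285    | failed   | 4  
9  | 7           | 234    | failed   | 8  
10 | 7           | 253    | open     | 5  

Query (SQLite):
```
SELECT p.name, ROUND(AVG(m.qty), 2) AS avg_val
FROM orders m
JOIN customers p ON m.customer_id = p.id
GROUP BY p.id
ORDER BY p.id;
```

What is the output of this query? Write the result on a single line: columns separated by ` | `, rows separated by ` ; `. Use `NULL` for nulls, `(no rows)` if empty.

Vik | 8.33 ; Tara | 6.5 ; Priya | 7.2

Join each orders row to its customers via customer_id.
Group joined rows by customers.id; compute ROUND(AVG(m.qty), 2) per group.
  3: ids {1, 2, 7} → ROUND(AVG(m.qty), 2)=8.33
  4: ids {4, 5} → ROUND(AVG(m.qty), 2)=6.5
  7: ids {3, 6, 8, 9, 10} → ROUND(AVG(m.qty), 2)=7.2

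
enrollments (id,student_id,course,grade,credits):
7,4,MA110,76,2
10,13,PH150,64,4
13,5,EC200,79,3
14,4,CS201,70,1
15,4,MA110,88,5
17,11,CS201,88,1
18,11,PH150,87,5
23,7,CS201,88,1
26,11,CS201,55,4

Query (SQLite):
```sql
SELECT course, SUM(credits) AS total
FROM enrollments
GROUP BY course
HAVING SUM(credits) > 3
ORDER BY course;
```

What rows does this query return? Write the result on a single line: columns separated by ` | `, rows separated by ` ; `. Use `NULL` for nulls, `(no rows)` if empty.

CS201 | 7 ; MA110 | 7 ; PH150 | 9

Partition enrollments by course; compute SUM(credits) within each group.
HAVING: keep groups where SUM(credits) > 3.
  CS201: ids {14, 17, 23, 26} → SUM(credits)=7
  EC200: ids {13} → SUM(credits)=3
  MA110: ids {7, 15} → SUM(credits)=7
  PH150: ids {10, 18} → SUM(credits)=9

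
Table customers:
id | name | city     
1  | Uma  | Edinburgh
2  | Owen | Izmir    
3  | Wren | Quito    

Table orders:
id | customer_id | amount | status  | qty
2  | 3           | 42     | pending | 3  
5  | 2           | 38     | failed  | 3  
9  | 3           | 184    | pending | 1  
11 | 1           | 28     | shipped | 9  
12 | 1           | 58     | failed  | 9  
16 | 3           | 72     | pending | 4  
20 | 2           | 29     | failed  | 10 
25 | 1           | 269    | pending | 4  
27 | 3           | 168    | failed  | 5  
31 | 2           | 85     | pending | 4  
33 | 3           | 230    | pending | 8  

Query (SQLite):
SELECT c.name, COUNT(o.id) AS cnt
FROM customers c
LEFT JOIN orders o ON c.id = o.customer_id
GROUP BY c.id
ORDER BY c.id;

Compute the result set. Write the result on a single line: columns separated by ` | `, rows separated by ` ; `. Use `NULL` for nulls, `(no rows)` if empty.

LEFT JOIN keeps every customers row; unmatched ones get NULL for orders columns.
Group by customers.id and compute COUNT(o.id). COUNT(col) of an all-NULL group is 0.
  1: ids {11, 12, 25} → COUNT(o.id)=3
  2: ids {5, 20, 31} → COUNT(o.id)=3
  3: ids {2, 9, 16, 27, 33} → COUNT(o.id)=5

Uma | 3 ; Owen | 3 ; Wren | 5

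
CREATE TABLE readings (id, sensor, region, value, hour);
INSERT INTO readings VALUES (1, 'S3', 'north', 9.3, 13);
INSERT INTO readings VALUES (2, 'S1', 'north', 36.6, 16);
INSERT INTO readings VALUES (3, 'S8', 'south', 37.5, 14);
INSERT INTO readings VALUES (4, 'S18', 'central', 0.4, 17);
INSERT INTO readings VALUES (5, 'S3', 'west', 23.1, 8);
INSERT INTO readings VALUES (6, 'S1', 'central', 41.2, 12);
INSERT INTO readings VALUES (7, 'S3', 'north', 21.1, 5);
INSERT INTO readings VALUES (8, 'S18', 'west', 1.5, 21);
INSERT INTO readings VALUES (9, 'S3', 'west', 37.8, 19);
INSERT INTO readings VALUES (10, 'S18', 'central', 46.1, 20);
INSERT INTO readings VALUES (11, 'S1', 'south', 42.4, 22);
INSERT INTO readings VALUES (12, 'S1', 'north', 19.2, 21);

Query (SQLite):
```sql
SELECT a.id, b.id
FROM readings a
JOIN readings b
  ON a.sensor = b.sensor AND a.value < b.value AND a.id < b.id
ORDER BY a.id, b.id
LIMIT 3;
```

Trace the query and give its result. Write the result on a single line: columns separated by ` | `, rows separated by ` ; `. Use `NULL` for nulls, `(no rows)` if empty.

1 | 5 ; 1 | 7 ; 1 | 9

Pairs (a,b) with same sensor, a.value < b.value, a.id < b.id.
sensor groups: S1:{2,6,11,12} S18:{4,8,10} S3:{1,5,7,9} S8:{3}
Ordered by (a.id, b.id); first 3.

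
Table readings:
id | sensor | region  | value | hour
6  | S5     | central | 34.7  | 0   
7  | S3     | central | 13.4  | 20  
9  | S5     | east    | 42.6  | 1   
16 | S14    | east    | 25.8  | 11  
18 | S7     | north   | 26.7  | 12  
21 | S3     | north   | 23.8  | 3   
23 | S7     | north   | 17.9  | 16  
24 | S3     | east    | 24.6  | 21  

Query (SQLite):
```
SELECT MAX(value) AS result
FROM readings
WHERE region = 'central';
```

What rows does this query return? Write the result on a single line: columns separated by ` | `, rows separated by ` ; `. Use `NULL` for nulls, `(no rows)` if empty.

Rows where region='central' → value values: [34.7, 13.4].
MAX of non-NULL values = 34.7.

34.7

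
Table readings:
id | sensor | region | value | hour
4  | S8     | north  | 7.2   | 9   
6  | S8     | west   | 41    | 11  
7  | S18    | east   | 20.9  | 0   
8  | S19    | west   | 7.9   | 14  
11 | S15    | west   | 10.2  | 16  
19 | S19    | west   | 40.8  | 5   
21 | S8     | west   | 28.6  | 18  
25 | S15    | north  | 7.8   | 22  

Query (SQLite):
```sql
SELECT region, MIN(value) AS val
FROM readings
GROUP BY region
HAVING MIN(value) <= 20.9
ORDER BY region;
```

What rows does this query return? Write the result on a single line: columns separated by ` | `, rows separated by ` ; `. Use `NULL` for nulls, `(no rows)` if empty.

east | 20.9 ; north | 7.2 ; west | 7.9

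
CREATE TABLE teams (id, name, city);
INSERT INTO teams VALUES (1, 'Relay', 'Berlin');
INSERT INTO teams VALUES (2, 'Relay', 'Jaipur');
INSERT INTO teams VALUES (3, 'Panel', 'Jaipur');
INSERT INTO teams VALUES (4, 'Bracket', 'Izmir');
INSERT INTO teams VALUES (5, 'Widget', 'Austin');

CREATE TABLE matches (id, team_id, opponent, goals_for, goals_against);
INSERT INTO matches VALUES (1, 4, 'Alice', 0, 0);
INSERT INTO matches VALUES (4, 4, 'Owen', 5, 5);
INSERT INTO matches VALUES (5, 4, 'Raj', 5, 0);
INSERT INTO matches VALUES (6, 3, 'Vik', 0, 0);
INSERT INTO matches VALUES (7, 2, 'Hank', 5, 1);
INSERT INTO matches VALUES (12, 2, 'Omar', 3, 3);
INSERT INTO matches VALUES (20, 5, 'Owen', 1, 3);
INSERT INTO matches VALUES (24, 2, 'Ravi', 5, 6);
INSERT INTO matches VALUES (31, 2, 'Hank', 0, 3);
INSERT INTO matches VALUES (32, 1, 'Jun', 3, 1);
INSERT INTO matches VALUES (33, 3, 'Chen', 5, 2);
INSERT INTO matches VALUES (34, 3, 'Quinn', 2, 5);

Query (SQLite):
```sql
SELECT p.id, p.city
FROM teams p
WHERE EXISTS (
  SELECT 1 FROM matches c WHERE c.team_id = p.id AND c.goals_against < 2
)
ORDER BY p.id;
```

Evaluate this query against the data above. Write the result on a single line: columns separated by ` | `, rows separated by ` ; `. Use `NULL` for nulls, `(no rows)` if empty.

For each teams row, check whether any matches with matching team_id has goals_against < 2.
Keep rows where that is true.

1 | Berlin ; 2 | Jaipur ; 3 | Jaipur ; 4 | Izmir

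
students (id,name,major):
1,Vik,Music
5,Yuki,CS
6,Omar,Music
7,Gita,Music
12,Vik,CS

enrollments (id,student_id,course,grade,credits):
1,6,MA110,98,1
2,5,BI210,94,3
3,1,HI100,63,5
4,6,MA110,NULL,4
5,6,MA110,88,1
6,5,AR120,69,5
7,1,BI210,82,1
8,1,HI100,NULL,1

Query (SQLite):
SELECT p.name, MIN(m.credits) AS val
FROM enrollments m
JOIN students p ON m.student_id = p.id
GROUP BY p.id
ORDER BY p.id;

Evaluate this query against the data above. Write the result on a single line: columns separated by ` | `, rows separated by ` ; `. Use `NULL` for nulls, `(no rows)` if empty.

Vik | 1 ; Yuki | 3 ; Omar | 1

Join each enrollments row to its students via student_id.
Group joined rows by students.id; compute MIN(m.credits) per group.
  1: ids {3, 7, 8} → MIN(m.credits)=1
  5: ids {2, 6} → MIN(m.credits)=3
  6: ids {1, 4, 5} → MIN(m.credits)=1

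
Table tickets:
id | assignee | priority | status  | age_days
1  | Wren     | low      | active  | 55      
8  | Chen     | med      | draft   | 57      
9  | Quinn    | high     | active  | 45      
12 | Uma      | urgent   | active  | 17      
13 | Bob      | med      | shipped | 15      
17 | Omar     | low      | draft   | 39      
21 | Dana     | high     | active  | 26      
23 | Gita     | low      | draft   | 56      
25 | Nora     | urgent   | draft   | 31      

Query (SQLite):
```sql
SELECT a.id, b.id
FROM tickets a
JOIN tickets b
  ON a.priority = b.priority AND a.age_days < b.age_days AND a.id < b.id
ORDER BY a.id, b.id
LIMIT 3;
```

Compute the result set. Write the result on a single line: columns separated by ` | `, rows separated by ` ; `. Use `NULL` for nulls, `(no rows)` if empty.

Pairs (a,b) with same priority, a.age_days < b.age_days, a.id < b.id.
priority groups: high:{9,21} low:{1,17,23} med:{8,13} urgent:{12,25}
Ordered by (a.id, b.id); first 3.

1 | 23 ; 12 | 25 ; 17 | 23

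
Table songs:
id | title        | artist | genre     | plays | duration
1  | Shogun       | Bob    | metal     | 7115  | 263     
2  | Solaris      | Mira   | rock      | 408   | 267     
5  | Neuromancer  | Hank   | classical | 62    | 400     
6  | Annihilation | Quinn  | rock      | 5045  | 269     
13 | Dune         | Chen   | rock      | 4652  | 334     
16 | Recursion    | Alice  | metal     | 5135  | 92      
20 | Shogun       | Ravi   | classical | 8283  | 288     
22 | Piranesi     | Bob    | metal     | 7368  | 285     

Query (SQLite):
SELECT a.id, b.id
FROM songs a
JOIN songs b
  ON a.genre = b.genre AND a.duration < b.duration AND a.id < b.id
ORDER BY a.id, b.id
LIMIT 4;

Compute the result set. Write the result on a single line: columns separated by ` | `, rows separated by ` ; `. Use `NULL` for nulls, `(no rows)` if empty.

Pairs (a,b) with same genre, a.duration < b.duration, a.id < b.id.
genre groups: classical:{5,20} metal:{1,16,22} rock:{2,6,13}
Ordered by (a.id, b.id); first 4.

1 | 22 ; 2 | 6 ; 2 | 13 ; 6 | 13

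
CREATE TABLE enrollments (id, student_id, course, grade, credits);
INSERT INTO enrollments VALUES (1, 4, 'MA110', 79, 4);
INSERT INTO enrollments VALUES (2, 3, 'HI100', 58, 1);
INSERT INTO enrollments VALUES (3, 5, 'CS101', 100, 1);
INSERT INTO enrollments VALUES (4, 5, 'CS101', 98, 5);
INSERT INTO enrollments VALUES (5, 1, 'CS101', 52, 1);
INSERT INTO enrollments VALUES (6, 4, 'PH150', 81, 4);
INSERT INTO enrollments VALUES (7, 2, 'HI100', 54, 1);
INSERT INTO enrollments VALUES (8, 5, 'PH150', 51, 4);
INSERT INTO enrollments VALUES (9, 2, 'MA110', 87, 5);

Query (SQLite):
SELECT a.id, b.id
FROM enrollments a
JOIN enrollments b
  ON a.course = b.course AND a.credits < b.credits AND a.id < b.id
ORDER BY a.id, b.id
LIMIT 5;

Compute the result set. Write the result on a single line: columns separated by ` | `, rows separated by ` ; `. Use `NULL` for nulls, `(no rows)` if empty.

Pairs (a,b) with same course, a.credits < b.credits, a.id < b.id.
course groups: CS101:{3,4,5} HI100:{2,7} MA110:{1,9} PH150:{6,8}
Ordered by (a.id, b.id); first 5.

1 | 9 ; 3 | 4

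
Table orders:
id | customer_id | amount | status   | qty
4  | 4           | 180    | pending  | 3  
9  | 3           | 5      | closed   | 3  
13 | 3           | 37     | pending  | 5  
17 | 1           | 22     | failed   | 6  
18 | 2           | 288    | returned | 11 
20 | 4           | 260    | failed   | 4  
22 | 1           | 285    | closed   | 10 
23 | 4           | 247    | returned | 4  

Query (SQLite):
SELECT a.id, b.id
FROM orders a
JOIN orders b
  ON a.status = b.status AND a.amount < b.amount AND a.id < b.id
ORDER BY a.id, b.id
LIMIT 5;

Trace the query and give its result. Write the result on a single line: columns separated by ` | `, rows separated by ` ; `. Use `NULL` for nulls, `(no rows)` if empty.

Pairs (a,b) with same status, a.amount < b.amount, a.id < b.id.
status groups: closed:{9,22} failed:{17,20} pending:{4,13} returned:{18,23}
Ordered by (a.id, b.id); first 5.

9 | 22 ; 17 | 20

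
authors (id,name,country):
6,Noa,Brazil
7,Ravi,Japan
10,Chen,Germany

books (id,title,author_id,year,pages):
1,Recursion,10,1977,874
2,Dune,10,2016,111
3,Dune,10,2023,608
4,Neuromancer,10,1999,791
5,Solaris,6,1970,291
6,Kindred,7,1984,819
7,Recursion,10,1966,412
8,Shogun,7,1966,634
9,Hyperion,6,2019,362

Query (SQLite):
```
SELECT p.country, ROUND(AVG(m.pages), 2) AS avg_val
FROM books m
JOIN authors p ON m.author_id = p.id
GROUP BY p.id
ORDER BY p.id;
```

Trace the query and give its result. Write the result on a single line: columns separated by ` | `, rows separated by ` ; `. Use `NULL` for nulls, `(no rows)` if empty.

Join each books row to its authors via author_id.
Group joined rows by authors.id; compute ROUND(AVG(m.pages), 2) per group.
  6: ids {5, 9} → ROUND(AVG(m.pages), 2)=326.5
  7: ids {6, 8} → ROUND(AVG(m.pages), 2)=726.5
  10: ids {1, 2, 3, 4, 7} → ROUND(AVG(m.pages), 2)=559.2

Brazil | 326.5 ; Japan | 726.5 ; Germany | 559.2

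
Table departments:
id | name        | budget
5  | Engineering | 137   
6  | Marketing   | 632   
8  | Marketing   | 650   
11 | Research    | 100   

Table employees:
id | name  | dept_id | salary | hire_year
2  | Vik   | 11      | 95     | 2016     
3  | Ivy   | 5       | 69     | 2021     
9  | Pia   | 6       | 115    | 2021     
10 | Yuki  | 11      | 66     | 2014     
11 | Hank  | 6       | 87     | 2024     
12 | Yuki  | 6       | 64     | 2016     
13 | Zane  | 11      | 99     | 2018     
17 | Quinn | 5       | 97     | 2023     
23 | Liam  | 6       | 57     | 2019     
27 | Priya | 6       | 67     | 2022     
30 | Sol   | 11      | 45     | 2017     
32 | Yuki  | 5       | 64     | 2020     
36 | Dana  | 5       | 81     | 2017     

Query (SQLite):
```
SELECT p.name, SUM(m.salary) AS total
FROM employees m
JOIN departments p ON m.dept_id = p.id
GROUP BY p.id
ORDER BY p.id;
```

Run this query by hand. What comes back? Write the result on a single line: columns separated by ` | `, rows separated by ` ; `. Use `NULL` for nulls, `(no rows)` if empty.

Engineering | 311 ; Marketing | 390 ; Research | 305

Join each employees row to its departments via dept_id.
Group joined rows by departments.id; compute SUM(m.salary) per group.
  5: ids {3, 17, 32, 36} → SUM(m.salary)=311
  6: ids {9, 11, 12, 23, 27} → SUM(m.salary)=390
  11: ids {2, 10, 13, 30} → SUM(m.salary)=305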